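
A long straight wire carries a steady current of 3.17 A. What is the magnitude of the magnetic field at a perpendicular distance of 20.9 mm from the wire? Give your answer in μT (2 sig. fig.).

For an infinitely long straight wire, B = μ₀I/(2πd).
B = (4π×10⁻⁷ × 3.17) / (2π × 0.0209) = 3.03×10⁻⁵ T.

B ≈ 30 μT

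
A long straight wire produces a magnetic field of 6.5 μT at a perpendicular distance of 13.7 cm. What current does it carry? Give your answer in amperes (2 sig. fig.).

I ≈ 4.5 A

For a long straight wire B = μ₀I/(2πd), so I = 2πdB/μ₀.
I = 2π × 0.137 × 6.50×10⁻⁶ / (4π×10⁻⁷) = 4.45 A.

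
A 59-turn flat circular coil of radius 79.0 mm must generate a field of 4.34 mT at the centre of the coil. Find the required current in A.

For an N-turn coil, B = Nμ₀I/(2R) with R = 0.079 m, so I = 2RB/(Nμ₀) = 2 × 0.079 × 4.34×10⁻³ / (59 × 4π×10⁻⁷) = 9.25 A.

I ≈ 9.25 A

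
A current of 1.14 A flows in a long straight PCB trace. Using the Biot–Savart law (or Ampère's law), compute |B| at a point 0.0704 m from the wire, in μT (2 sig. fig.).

B ≈ 3.2 μT

For an infinitely long straight wire, B = μ₀I/(2πd).
B = (4π×10⁻⁷ × 1.14) / (2π × 0.0704) = 3.24×10⁻⁶ T.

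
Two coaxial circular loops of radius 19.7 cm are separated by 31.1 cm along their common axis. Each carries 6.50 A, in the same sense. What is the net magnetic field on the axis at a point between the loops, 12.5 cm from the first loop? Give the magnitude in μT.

Each loop contributes B = μ₀IR²/[2(R²+z²)^(3/2)] on the axis, with z measured from that loop.
Loop 1 (z = 0.125 m): B₁ = 1.25×10⁻⁵ T. Loop 2 (z = 0.186 m): B₂ = 7.97×10⁻⁶ T.
The fields add: B = B₁ + B₂ = 2.04×10⁻⁵ T.

B ≈ 20.4 μT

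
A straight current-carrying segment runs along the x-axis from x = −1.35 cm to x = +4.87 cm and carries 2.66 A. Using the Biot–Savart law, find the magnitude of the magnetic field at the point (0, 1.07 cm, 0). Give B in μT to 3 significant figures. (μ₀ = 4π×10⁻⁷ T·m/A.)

For a finite straight segment, B = (μ₀I/4πd)(sinθ₁ + sinθ₂), where θ₁, θ₂ are the angles from the perpendicular to each end.
The perpendicular distance is d = 0.0107 m; the end-offsets along the wire are a = 0.0135 m and b = 0.0487 m.
sinθ₁ = 0.0135/√(0.0135²+0.0107²) = 0.7837; sinθ₂ = 0.0487/√(0.0487²+0.0107²) = 0.9767.
B = (4π×10⁻⁷ × 2.66) / (4π × 0.0107) × (0.7837 + 0.9767) = 4.38×10⁻⁵ T.

B ≈ 43.8 μT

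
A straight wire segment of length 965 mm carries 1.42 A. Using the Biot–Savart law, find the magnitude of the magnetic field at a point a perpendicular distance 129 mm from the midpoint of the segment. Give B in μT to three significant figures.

B ≈ 2.13 μT

For a finite straight segment, B = (μ₀I/4πd)(sinθ₁ + sinθ₂), where θ₁, θ₂ are the angles from the perpendicular to each end.
The perpendicular from the point meets the wire at its midpoint, so each end is L/2 = 0.4825 m away along the wire.
sinθ₁ = 0.4825/√(0.4825²+0.129²) = 0.9661; sinθ₂ = 0.4825/√(0.4825²+0.129²) = 0.9661.
B = (4π×10⁻⁷ × 1.42) / (4π × 0.129) × (0.9661 + 0.9661) = 2.13×10⁻⁶ T.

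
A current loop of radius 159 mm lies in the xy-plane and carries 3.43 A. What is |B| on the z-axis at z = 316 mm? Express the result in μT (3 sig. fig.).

On the axis of a circular loop, B = μ₀IR² / [2(R²+z²)^(3/2)].
R² + z² = (0.159)² + (0.316)² = 0.1251 m², and (R²+z²)^(3/2) = 4.43×10⁻² m³.
B = (4π×10⁻⁷ × 3.43 × 0.02528) / (2 × 4.43×10⁻²) = 1.23×10⁻⁶ T.

B ≈ 1.23 μT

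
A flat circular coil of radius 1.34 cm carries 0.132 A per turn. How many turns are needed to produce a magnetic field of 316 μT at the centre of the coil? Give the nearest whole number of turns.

For an N-turn coil, B = Nμ₀I/(2R). A single turn gives B₁ = 6.19×10⁻⁶ T with R = 0.0134 m.
N = B/B₁ = 3.16×10⁻⁴ / 6.19×10⁻⁶ = 51.05.

N = 51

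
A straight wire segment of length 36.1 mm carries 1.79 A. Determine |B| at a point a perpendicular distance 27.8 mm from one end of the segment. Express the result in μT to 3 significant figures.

For a finite straight segment, B = (μ₀I/4πd)(sinθ₁ + sinθ₂), where θ₁, θ₂ are the angles from the perpendicular to each end.
The perpendicular foot is at one end, so the two end-offsets along the wire are 0 and L = 0.0361 m.
sinθ₁ = 0/√(0²+0.0278²) = 0.0000; sinθ₂ = 0.0361/√(0.0361²+0.0278²) = 0.7923.
B = (4π×10⁻⁷ × 1.79) / (4π × 0.0278) × (0.0000 + 0.7923) = 5.10×10⁻⁶ T.

B ≈ 5.10 μT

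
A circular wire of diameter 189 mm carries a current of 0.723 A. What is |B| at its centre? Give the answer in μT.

B ≈ 4.81 μT

At the centre of a circular loop the Biot–Savart law gives B = μ₀I/(2R) (so R = 0.0945 m).
B = (4π×10⁻⁷ × 0.723) / (2 × 0.0945) = 4.81×10⁻⁶ T.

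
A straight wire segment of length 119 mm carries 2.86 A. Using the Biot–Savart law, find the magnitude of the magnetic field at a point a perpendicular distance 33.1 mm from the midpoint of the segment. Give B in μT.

For a finite straight segment, B = (μ₀I/4πd)(sinθ₁ + sinθ₂), where θ₁, θ₂ are the angles from the perpendicular to each end.
The perpendicular from the point meets the wire at its midpoint, so each end is L/2 = 0.0595 m away along the wire.
sinθ₁ = 0.0595/√(0.0595²+0.0331²) = 0.8739; sinθ₂ = 0.0595/√(0.0595²+0.0331²) = 0.8739.
B = (4π×10⁻⁷ × 2.86) / (4π × 0.0331) × (0.8739 + 0.8739) = 1.51×10⁻⁵ T.

B ≈ 15.1 μT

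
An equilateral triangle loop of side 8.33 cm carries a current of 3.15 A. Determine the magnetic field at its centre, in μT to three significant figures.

B ≈ 68.1 μT

Each side is a finite straight segment at perpendicular distance d = a/(2 tan(π/3)) = 0.02405 m from the centre, with end-angles ±π/3.
One side contributes B₁ = (μ₀I/4πd)·2 sin(π/3) = 2.27×10⁻⁵ T.
All 3 sides add in the same direction: B = 3 × 2.27×10⁻⁵ = 6.81×10⁻⁵ T.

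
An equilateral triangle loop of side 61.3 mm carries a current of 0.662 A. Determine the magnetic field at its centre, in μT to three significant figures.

B ≈ 19.4 μT

Each side is a finite straight segment at perpendicular distance d = a/(2 tan(π/3)) = 0.0177 m from the centre, with end-angles ±π/3.
One side contributes B₁ = (μ₀I/4πd)·2 sin(π/3) = 6.48×10⁻⁶ T.
All 3 sides add in the same direction: B = 3 × 6.48×10⁻⁶ = 1.94×10⁻⁵ T.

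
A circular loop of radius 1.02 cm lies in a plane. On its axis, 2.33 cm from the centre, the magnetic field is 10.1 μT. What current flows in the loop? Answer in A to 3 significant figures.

On the axis of a loop, B = μ₀IR²/[2(R²+z²)^(3/2)], so I = 2B(R²+z²)^(3/2)/(μ₀R²).
R² + z² = 0.000104 + 0.0005429 = 0.0006469 m²; raised to 3/2 gives 1.65×10⁻⁵ m³.
I = 2 × 1.01×10⁻⁵ × 1.65×10⁻⁵ / (1.26×10⁻⁶ × 0.000104) = 2.54 A.

I ≈ 2.54 A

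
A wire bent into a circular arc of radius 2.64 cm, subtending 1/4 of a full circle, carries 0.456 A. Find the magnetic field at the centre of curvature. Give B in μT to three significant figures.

The Biot–Savart field of a circular arc at its centre is B = μ₀Iφ/(4πR), with φ = 1.571 rad.
B = (4π×10⁻⁷ × 0.456 × 1.571) / (4π × 0.0264) = 2.71×10⁻⁶ T.

B ≈ 2.71 μT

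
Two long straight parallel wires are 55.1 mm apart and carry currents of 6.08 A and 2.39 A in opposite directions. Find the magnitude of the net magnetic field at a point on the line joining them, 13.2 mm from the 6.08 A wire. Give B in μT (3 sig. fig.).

B ≈ 104 μT

Each long wire gives B = μ₀I/(2πd). Distances are d₁ = 0.0132 m and d₂ = 0.0419 m.
B₁ = 9.21×10⁻⁵ T, B₂ = 1.14×10⁻⁵ T.
Between antiparallel currents both contributions point the same way, so they add. B = B₁ + B₂ = 9.21×10⁻⁵ + 1.14×10⁻⁵ = 1.04×10⁻⁴ T.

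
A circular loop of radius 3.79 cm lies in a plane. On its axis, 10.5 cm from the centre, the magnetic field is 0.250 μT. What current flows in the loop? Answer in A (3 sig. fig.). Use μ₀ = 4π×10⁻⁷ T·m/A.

On the axis of a loop, B = μ₀IR²/[2(R²+z²)^(3/2)], so I = 2B(R²+z²)^(3/2)/(μ₀R²).
R² + z² = 0.001436 + 0.01102 = 0.01246 m²; raised to 3/2 gives 1.39×10⁻³ m³.
I = 2 × 2.50×10⁻⁷ × 1.39×10⁻³ / (1.26×10⁻⁶ × 0.001436) = 0.385 A.

I ≈ 0.385 A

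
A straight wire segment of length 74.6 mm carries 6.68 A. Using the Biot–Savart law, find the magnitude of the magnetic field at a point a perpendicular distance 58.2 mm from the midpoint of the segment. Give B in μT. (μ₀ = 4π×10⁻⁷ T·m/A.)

For a finite straight segment, B = (μ₀I/4πd)(sinθ₁ + sinθ₂), where θ₁, θ₂ are the angles from the perpendicular to each end.
The perpendicular from the point meets the wire at its midpoint, so each end is L/2 = 0.0373 m away along the wire.
sinθ₁ = 0.0373/√(0.0373²+0.0582²) = 0.5396; sinθ₂ = 0.0373/√(0.0373²+0.0582²) = 0.5396.
B = (4π×10⁻⁷ × 6.68) / (4π × 0.0582) × (0.5396 + 0.5396) = 1.24×10⁻⁵ T.

B ≈ 12.4 μT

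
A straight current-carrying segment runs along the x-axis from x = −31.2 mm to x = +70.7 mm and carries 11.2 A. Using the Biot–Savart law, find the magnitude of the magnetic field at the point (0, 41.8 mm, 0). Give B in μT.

For a finite straight segment, B = (μ₀I/4πd)(sinθ₁ + sinθ₂), where θ₁, θ₂ are the angles from the perpendicular to each end.
The perpendicular distance is d = 0.0418 m; the end-offsets along the wire are a = 0.0312 m and b = 0.0707 m.
sinθ₁ = 0.0312/√(0.0312²+0.0418²) = 0.5982; sinθ₂ = 0.0707/√(0.0707²+0.0418²) = 0.8608.
B = (4π×10⁻⁷ × 11.2) / (4π × 0.0418) × (0.5982 + 0.8608) = 3.91×10⁻⁵ T.

B ≈ 39.1 μT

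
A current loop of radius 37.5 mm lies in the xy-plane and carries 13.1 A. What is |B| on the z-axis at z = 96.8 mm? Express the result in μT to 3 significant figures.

B ≈ 10.3 μT

On the axis of a circular loop, B = μ₀IR² / [2(R²+z²)^(3/2)].
R² + z² = (0.0375)² + (0.0968)² = 0.01078 m², and (R²+z²)^(3/2) = 1.12×10⁻³ m³.
B = (4π×10⁻⁷ × 13.1 × 0.001406) / (2 × 1.12×10⁻³) = 1.03×10⁻⁵ T.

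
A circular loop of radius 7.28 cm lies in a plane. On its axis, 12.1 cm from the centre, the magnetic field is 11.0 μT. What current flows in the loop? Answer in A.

I ≈ 9.30 A

On the axis of a loop, B = μ₀IR²/[2(R²+z²)^(3/2)], so I = 2B(R²+z²)^(3/2)/(μ₀R²).
R² + z² = 0.0053 + 0.01464 = 0.01994 m²; raised to 3/2 gives 2.82×10⁻³ m³.
I = 2 × 1.10×10⁻⁵ × 2.82×10⁻³ / (1.26×10⁻⁶ × 0.0053) = 9.30 A.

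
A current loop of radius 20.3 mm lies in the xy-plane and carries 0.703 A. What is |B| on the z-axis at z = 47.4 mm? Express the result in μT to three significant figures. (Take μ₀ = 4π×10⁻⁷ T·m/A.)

On the axis of a circular loop, B = μ₀IR² / [2(R²+z²)^(3/2)].
R² + z² = (0.0203)² + (0.0474)² = 0.002659 m², and (R²+z²)^(3/2) = 1.37×10⁻⁴ m³.
B = (4π×10⁻⁷ × 0.703 × 0.0004121) / (2 × 1.37×10⁻⁴) = 1.33×10⁻⁶ T.

B ≈ 1.33 μT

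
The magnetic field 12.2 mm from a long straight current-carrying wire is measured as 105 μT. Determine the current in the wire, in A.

I ≈ 6.40 A

For a long straight wire B = μ₀I/(2πd), so I = 2πdB/μ₀.
I = 2π × 0.0122 × 1.05×10⁻⁴ / (4π×10⁻⁷) = 6.40 A.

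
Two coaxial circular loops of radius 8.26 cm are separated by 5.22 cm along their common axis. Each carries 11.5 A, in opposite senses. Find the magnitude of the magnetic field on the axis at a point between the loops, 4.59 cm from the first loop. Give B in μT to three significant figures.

B ≈ 28.3 μT

Each loop contributes B = μ₀IR²/[2(R²+z²)^(3/2)] on the axis, with z measured from that loop.
Loop 1 (z = 0.0459 m): B₁ = 5.84×10⁻⁵ T. Loop 2 (z = 0.0063 m): B₂ = 8.67×10⁻⁵ T.
The fields oppose: B = |B₁ − B₂| = 2.83×10⁻⁵ T.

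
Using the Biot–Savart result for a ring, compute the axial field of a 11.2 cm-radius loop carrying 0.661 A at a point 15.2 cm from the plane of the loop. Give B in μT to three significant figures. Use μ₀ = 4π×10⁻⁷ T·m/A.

On the axis of a circular loop, B = μ₀IR² / [2(R²+z²)^(3/2)].
R² + z² = (0.112)² + (0.152)² = 0.03565 m², and (R²+z²)^(3/2) = 6.73×10⁻³ m³.
B = (4π×10⁻⁷ × 0.661 × 0.01254) / (2 × 6.73×10⁻³) = 7.74×10⁻⁷ T.

B ≈ 0.774 μT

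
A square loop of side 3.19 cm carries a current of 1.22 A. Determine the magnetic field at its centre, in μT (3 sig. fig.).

B ≈ 43.3 μT

Each side is a finite straight segment at perpendicular distance d = a/(2 tan(π/4)) = 0.01595 m from the centre, with end-angles ±π/4.
One side contributes B₁ = (μ₀I/4πd)·2 sin(π/4) = 1.08×10⁻⁵ T.
All 4 sides add in the same direction: B = 4 × 1.08×10⁻⁵ = 4.33×10⁻⁵ T.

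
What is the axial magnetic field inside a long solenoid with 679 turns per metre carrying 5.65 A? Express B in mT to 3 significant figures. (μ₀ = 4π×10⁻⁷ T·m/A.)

Inside a long solenoid, B = μ₀nI with n = 679 turns/m.
B = 4π×10⁻⁷ × 679 × 5.65 = 4.82×10⁻³ T.

B ≈ 4.82 mT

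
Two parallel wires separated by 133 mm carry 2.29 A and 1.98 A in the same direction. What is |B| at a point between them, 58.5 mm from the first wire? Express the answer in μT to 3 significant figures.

B ≈ 2.51 μT

Each long wire gives B = μ₀I/(2πd). Distances are d₁ = 0.0585 m and d₂ = 0.0745 m.
B₁ = 7.83×10⁻⁶ T, B₂ = 5.32×10⁻⁶ T.
Between parallel currents the two contributions point in opposite directions, so they subtract. B = |B₁ − B₂| = |7.83×10⁻⁶ − 5.32×10⁻⁶| = 2.51×10⁻⁶ T.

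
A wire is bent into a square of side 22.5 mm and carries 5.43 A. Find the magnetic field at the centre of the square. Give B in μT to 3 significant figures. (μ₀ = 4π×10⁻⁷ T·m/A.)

B ≈ 273 μT

Each side is a finite straight segment at perpendicular distance d = a/(2 tan(π/4)) = 0.01125 m from the centre, with end-angles ±π/4.
One side contributes B₁ = (μ₀I/4πd)·2 sin(π/4) = 6.83×10⁻⁵ T.
All 4 sides add in the same direction: B = 4 × 6.83×10⁻⁵ = 2.73×10⁻⁴ T.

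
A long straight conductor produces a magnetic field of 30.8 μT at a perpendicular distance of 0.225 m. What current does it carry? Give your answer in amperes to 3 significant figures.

I ≈ 34.6 A

For a long straight wire B = μ₀I/(2πd), so I = 2πdB/μ₀.
I = 2π × 0.225 × 3.08×10⁻⁵ / (4π×10⁻⁷) = 34.6 A.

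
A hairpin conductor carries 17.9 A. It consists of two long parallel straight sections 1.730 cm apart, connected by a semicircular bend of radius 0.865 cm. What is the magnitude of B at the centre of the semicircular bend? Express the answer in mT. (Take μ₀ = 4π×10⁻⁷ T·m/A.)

B ≈ 1.06 mT

The semicircular arc contributes B_arc = μ₀I·π/(4πR) = μ₀I/(4R) = 6.50×10⁻⁴ T.
Each semi-infinite lead is at perpendicular distance R = 0.00865 m from the centre, with the perpendicular foot at its near end, so it contributes μ₀I/(4πR); both point the same way, together 4.14×10⁻⁴ T.
Arc and leads all point the same direction: B = 6.50×10⁻⁴ + 4.14×10⁻⁴ = 1.06×10⁻³ T.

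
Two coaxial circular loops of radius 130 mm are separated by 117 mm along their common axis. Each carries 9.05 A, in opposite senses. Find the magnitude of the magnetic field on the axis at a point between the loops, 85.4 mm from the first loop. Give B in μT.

Each loop contributes B = μ₀IR²/[2(R²+z²)^(3/2)] on the axis, with z measured from that loop.
Loop 1 (z = 0.0854 m): B₁ = 2.55×10⁻⁵ T. Loop 2 (z = 0.0316 m): B₂ = 4.01×10⁻⁵ T.
The fields oppose: B = |B₁ − B₂| = 1.46×10⁻⁵ T.

B ≈ 14.6 μT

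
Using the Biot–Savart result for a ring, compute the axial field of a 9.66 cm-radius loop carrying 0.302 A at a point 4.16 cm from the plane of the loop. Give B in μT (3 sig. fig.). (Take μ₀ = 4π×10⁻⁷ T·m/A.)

On the axis of a circular loop, B = μ₀IR² / [2(R²+z²)^(3/2)].
R² + z² = (0.0966)² + (0.0416)² = 0.01106 m², and (R²+z²)^(3/2) = 1.16×10⁻³ m³.
B = (4π×10⁻⁷ × 0.302 × 0.009332) / (2 × 1.16×10⁻³) = 1.52×10⁻⁶ T.

B ≈ 1.52 μT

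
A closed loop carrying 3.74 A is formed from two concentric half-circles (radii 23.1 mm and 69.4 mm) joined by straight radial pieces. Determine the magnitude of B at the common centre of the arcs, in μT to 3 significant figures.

B ≈ 33.9 μT

The radial connectors point toward the centre, so dl × r̂ = 0 and they contribute nothing.
Each semicircle gives μ₀I/(4R): inner arc 5.09×10⁻⁵ T, outer arc 1.69×10⁻⁵ T.
The two arcs carry current in opposite angular senses, so their fields oppose: B = |5.09×10⁻⁵ − 1.69×10⁻⁵| = 3.39×10⁻⁵ T.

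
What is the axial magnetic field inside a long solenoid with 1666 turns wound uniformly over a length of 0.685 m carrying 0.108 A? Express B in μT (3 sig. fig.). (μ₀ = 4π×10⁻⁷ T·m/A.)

Inside a long solenoid, B = μ₀nI with n = 2432 turns/m.
B = 4π×10⁻⁷ × 2432 × 0.108 = 3.30×10⁻⁴ T.

B ≈ 330 μT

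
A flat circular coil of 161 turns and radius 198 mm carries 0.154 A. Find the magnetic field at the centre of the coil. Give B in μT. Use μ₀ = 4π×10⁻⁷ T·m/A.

For an N-turn flat coil, B = Nμ₀I/(2R) with R = 0.198 m.
B = 161 × 4.89×10⁻⁷ T = 7.87×10⁻⁵ T.

B ≈ 78.7 μT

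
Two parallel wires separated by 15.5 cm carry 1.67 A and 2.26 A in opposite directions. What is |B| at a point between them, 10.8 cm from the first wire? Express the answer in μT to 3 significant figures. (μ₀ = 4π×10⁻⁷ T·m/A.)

B ≈ 12.7 μT

Each long wire gives B = μ₀I/(2πd). Distances are d₁ = 0.108 m and d₂ = 0.047 m.
B₁ = 3.09×10⁻⁶ T, B₂ = 9.62×10⁻⁶ T.
Between antiparallel currents both contributions point the same way, so they add. B = B₁ + B₂ = 3.09×10⁻⁶ + 9.62×10⁻⁶ = 1.27×10⁻⁵ T.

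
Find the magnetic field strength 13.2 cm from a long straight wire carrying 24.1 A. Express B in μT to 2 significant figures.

B ≈ 37 μT

For an infinitely long straight wire, B = μ₀I/(2πd).
B = (4π×10⁻⁷ × 24.1) / (2π × 0.132) = 3.65×10⁻⁵ T.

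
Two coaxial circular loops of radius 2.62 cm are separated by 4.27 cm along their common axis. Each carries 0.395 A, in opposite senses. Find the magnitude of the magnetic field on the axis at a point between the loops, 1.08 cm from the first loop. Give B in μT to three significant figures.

Each loop contributes B = μ₀IR²/[2(R²+z²)^(3/2)] on the axis, with z measured from that loop.
Loop 1 (z = 0.0108 m): B₁ = 7.49×10⁻⁶ T. Loop 2 (z = 0.0319 m): B₂ = 2.42×10⁻⁶ T.
The fields oppose: B = |B₁ − B₂| = 5.06×10⁻⁶ T.

B ≈ 5.06 μT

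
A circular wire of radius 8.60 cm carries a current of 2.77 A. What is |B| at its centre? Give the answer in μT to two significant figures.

B ≈ 20 μT

At the centre of a circular loop the Biot–Savart law gives B = μ₀I/(2R).
B = (4π×10⁻⁷ × 2.77) / (2 × 0.086) = 2.02×10⁻⁵ T.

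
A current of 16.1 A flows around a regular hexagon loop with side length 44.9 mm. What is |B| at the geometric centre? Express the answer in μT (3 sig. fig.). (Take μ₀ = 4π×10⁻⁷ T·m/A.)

Each side is a finite straight segment at perpendicular distance d = a/(2 tan(π/6)) = 0.03888 m from the centre, with end-angles ±π/6.
One side contributes B₁ = (μ₀I/4πd)·2 sin(π/6) = 4.14×10⁻⁵ T.
All 6 sides add in the same direction: B = 6 × 4.14×10⁻⁵ = 2.48×10⁻⁴ T.

B ≈ 248 μT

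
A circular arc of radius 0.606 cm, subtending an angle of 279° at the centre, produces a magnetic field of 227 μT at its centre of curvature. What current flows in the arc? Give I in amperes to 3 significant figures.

For a circular arc, B = μ₀Iφ/(4πR) with φ in radians; here φ = 4.869 rad.
So I = 4πRB/(μ₀φ) = 4π × 0.00606 × 2.27×10⁻⁴ / (4π×10⁻⁷ × 4.869) = 2.82 A.

I ≈ 2.82 A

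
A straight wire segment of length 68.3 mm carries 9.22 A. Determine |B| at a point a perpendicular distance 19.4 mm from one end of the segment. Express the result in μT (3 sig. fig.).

B ≈ 45.7 μT

For a finite straight segment, B = (μ₀I/4πd)(sinθ₁ + sinθ₂), where θ₁, θ₂ are the angles from the perpendicular to each end.
The perpendicular foot is at one end, so the two end-offsets along the wire are 0 and L = 0.0683 m.
sinθ₁ = 0/√(0²+0.0194²) = 0.0000; sinθ₂ = 0.0683/√(0.0683²+0.0194²) = 0.9619.
B = (4π×10⁻⁷ × 9.22) / (4π × 0.0194) × (0.0000 + 0.9619) = 4.57×10⁻⁵ T.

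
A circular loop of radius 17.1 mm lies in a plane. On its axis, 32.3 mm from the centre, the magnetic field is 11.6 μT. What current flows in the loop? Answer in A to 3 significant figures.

I ≈ 3.08 A

On the axis of a loop, B = μ₀IR²/[2(R²+z²)^(3/2)], so I = 2B(R²+z²)^(3/2)/(μ₀R²).
R² + z² = 0.0002924 + 0.001043 = 0.001336 m²; raised to 3/2 gives 4.88×10⁻⁵ m³.
I = 2 × 1.16×10⁻⁵ × 4.88×10⁻⁵ / (1.26×10⁻⁶ × 0.0002924) = 3.08 A.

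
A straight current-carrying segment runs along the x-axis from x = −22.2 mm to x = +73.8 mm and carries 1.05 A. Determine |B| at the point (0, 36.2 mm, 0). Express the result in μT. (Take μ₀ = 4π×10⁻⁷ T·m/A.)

For a finite straight segment, B = (μ₀I/4πd)(sinθ₁ + sinθ₂), where θ₁, θ₂ are the angles from the perpendicular to each end.
The perpendicular distance is d = 0.0362 m; the end-offsets along the wire are a = 0.0222 m and b = 0.0738 m.
sinθ₁ = 0.0222/√(0.0222²+0.0362²) = 0.5228; sinθ₂ = 0.0738/√(0.0738²+0.0362²) = 0.8978.
B = (4π×10⁻⁷ × 1.05) / (4π × 0.0362) × (0.5228 + 0.8978) = 4.12×10⁻⁶ T.

B ≈ 4.12 μT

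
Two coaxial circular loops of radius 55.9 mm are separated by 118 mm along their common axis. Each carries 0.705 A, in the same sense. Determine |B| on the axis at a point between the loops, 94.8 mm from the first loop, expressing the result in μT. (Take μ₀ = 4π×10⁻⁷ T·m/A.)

B ≈ 7.28 μT

Each loop contributes B = μ₀IR²/[2(R²+z²)^(3/2)] on the axis, with z measured from that loop.
Loop 1 (z = 0.0948 m): B₁ = 1.04×10⁻⁶ T. Loop 2 (z = 0.0232 m): B₂ = 6.24×10⁻⁶ T.
The fields add: B = B₁ + B₂ = 7.28×10⁻⁶ T.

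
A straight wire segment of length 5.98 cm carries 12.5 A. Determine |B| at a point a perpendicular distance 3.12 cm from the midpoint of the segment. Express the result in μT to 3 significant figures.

For a finite straight segment, B = (μ₀I/4πd)(sinθ₁ + sinθ₂), where θ₁, θ₂ are the angles from the perpendicular to each end.
The perpendicular from the point meets the wire at its midpoint, so each end is L/2 = 0.0299 m away along the wire.
sinθ₁ = 0.0299/√(0.0299²+0.0312²) = 0.6919; sinθ₂ = 0.0299/√(0.0299²+0.0312²) = 0.6919.
B = (4π×10⁻⁷ × 12.5) / (4π × 0.0312) × (0.6919 + 0.6919) = 5.54×10⁻⁵ T.

B ≈ 55.4 μT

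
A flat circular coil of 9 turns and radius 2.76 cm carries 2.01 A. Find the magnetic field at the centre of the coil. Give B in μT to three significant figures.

B ≈ 412 μT

For an N-turn flat coil, B = Nμ₀I/(2R) with R = 0.0276 m.
B = 9 × 4.58×10⁻⁵ T = 4.12×10⁻⁴ T.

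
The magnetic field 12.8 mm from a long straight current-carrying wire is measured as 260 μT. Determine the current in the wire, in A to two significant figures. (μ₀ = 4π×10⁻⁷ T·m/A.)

I ≈ 17 A

For a long straight wire B = μ₀I/(2πd), so I = 2πdB/μ₀.
I = 2π × 0.0128 × 2.60×10⁻⁴ / (4π×10⁻⁷) = 16.6 A.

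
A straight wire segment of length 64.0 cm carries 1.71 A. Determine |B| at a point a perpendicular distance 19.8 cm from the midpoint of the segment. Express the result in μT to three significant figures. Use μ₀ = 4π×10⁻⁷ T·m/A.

B ≈ 1.47 μT

For a finite straight segment, B = (μ₀I/4πd)(sinθ₁ + sinθ₂), where θ₁, θ₂ are the angles from the perpendicular to each end.
The perpendicular from the point meets the wire at its midpoint, so each end is L/2 = 0.32 m away along the wire.
sinθ₁ = 0.32/√(0.32²+0.198²) = 0.8504; sinθ₂ = 0.32/√(0.32²+0.198²) = 0.8504.
B = (4π×10⁻⁷ × 1.71) / (4π × 0.198) × (0.8504 + 0.8504) = 1.47×10⁻⁶ T.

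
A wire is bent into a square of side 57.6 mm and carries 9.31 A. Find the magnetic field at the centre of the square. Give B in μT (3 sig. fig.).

B ≈ 183 μT

Each side is a finite straight segment at perpendicular distance d = a/(2 tan(π/4)) = 0.0288 m from the centre, with end-angles ±π/4.
One side contributes B₁ = (μ₀I/4πd)·2 sin(π/4) = 4.57×10⁻⁵ T.
All 4 sides add in the same direction: B = 4 × 4.57×10⁻⁵ = 1.83×10⁻⁴ T.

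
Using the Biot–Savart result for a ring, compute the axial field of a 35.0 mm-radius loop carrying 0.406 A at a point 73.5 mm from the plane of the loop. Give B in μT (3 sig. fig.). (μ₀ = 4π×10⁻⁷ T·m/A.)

On the axis of a circular loop, B = μ₀IR² / [2(R²+z²)^(3/2)].
R² + z² = (0.035)² + (0.0735)² = 0.006627 m², and (R²+z²)^(3/2) = 5.40×10⁻⁴ m³.
B = (4π×10⁻⁷ × 0.406 × 0.001225) / (2 × 5.40×10⁻⁴) = 5.79×10⁻⁷ T.

B ≈ 0.579 μT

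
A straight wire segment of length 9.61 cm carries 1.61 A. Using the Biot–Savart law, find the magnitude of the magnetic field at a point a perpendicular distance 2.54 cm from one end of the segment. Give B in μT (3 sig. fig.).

For a finite straight segment, B = (μ₀I/4πd)(sinθ₁ + sinθ₂), where θ₁, θ₂ are the angles from the perpendicular to each end.
The perpendicular foot is at one end, so the two end-offsets along the wire are 0 and L = 0.0961 m.
sinθ₁ = 0/√(0²+0.0254²) = 0.0000; sinθ₂ = 0.0961/√(0.0961²+0.0254²) = 0.9668.
B = (4π×10⁻⁷ × 1.61) / (4π × 0.0254) × (0.0000 + 0.9668) = 6.13×10⁻⁶ T.

B ≈ 6.13 μT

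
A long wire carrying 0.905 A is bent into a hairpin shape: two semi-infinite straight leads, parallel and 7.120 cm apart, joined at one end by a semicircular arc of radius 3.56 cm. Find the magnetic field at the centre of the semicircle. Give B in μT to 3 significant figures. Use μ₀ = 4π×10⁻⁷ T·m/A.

B ≈ 13.1 μT

The semicircular arc contributes B_arc = μ₀I·π/(4πR) = μ₀I/(4R) = 7.99×10⁻⁶ T.
Each semi-infinite lead is at perpendicular distance R = 0.0356 m from the centre, with the perpendicular foot at its near end, so it contributes μ₀I/(4πR); both point the same way, together 5.08×10⁻⁶ T.
Arc and leads all point the same direction: B = 7.99×10⁻⁶ + 5.08×10⁻⁶ = 1.31×10⁻⁵ T.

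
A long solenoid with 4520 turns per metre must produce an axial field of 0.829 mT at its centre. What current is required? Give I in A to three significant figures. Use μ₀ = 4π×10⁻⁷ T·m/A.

Inside a long solenoid B = μ₀nI with n = 4520 m⁻¹, so I = B/(μ₀n).
I = 8.29×10⁻⁴ / (4π×10⁻⁷ × 4520) = 0.146 A.

I ≈ 0.146 A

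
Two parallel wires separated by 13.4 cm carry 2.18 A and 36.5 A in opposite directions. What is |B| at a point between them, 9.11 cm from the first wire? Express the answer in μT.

B ≈ 175 μT

Each long wire gives B = μ₀I/(2πd). Distances are d₁ = 0.0911 m and d₂ = 0.0429 m.
B₁ = 4.79×10⁻⁶ T, B₂ = 1.70×10⁻⁴ T.
Between antiparallel currents both contributions point the same way, so they add. B = B₁ + B₂ = 4.79×10⁻⁶ + 1.70×10⁻⁴ = 1.75×10⁻⁴ T.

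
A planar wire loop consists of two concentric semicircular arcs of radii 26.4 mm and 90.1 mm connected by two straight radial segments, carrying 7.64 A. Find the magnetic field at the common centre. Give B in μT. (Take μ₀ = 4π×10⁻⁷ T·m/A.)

The radial connectors point toward the centre, so dl × r̂ = 0 and they contribute nothing.
Each semicircle gives μ₀I/(4R): inner arc 9.09×10⁻⁵ T, outer arc 2.66×10⁻⁵ T.
The two arcs carry current in opposite angular senses, so their fields oppose: B = |9.09×10⁻⁵ − 2.66×10⁻⁵| = 6.43×10⁻⁵ T.

B ≈ 64.3 μT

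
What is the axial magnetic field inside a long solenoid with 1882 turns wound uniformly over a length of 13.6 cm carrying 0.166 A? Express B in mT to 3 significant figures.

Inside a long solenoid, B = μ₀nI with n = 1.384×10⁴ turns/m.
B = 4π×10⁻⁷ × 1.384×10⁴ × 0.166 = 2.89×10⁻³ T.

B ≈ 2.89 mT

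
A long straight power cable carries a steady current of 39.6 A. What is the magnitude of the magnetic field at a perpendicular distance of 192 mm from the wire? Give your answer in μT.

B ≈ 41.2 μT

For an infinitely long straight wire, B = μ₀I/(2πd).
B = (4π×10⁻⁷ × 39.6) / (2π × 0.192) = 4.12×10⁻⁵ T.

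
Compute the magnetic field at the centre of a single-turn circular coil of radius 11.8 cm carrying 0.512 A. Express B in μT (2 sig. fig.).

B ≈ 2.7 μT

At the centre of a circular loop the Biot–Savart law gives B = μ₀I/(2R).
B = (4π×10⁻⁷ × 0.512) / (2 × 0.118) = 2.73×10⁻⁶ T.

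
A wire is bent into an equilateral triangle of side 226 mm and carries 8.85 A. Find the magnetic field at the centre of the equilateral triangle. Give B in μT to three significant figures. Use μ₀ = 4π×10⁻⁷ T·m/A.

Each side is a finite straight segment at perpendicular distance d = a/(2 tan(π/3)) = 0.06524 m from the centre, with end-angles ±π/3.
One side contributes B₁ = (μ₀I/4πd)·2 sin(π/3) = 2.35×10⁻⁵ T.
All 3 sides add in the same direction: B = 3 × 2.35×10⁻⁵ = 7.05×10⁻⁵ T.

B ≈ 70.5 μT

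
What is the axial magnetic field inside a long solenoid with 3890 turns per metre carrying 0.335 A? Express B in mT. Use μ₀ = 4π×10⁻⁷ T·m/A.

B ≈ 1.64 mT

Inside a long solenoid, B = μ₀nI with n = 3890 turns/m.
B = 4π×10⁻⁷ × 3890 × 0.335 = 1.64×10⁻³ T.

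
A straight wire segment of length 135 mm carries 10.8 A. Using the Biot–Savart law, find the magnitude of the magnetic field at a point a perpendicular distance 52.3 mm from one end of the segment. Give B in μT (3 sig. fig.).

For a finite straight segment, B = (μ₀I/4πd)(sinθ₁ + sinθ₂), where θ₁, θ₂ are the angles from the perpendicular to each end.
The perpendicular foot is at one end, so the two end-offsets along the wire are 0 and L = 0.135 m.
sinθ₁ = 0/√(0²+0.0523²) = 0.0000; sinθ₂ = 0.135/√(0.135²+0.0523²) = 0.9325.
B = (4π×10⁻⁷ × 10.8) / (4π × 0.0523) × (0.0000 + 0.9325) = 1.93×10⁻⁵ T.

B ≈ 19.3 μT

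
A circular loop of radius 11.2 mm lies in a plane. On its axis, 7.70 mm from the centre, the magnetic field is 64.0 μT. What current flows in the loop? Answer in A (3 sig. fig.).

On the axis of a loop, B = μ₀IR²/[2(R²+z²)^(3/2)], so I = 2B(R²+z²)^(3/2)/(μ₀R²).
R² + z² = 0.0001254 + 5.929×10⁻⁵ = 0.0001847 m²; raised to 3/2 gives 2.51×10⁻⁶ m³.
I = 2 × 6.40×10⁻⁵ × 2.51×10⁻⁶ / (1.26×10⁻⁶ × 0.0001254) = 2.04 A.

I ≈ 2.04 A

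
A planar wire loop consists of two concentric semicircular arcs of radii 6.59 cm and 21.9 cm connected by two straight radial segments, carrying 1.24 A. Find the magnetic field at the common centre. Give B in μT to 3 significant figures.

B ≈ 4.13 μT

The radial connectors point toward the centre, so dl × r̂ = 0 and they contribute nothing.
Each semicircle gives μ₀I/(4R): inner arc 5.91×10⁻⁶ T, outer arc 1.78×10⁻⁶ T.
The two arcs carry current in opposite angular senses, so their fields oppose: B = |5.91×10⁻⁶ − 1.78×10⁻⁶| = 4.13×10⁻⁶ T.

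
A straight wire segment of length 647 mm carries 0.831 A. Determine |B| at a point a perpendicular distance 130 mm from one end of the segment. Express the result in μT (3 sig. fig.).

B ≈ 0.627 μT

For a finite straight segment, B = (μ₀I/4πd)(sinθ₁ + sinθ₂), where θ₁, θ₂ are the angles from the perpendicular to each end.
The perpendicular foot is at one end, so the two end-offsets along the wire are 0 and L = 0.647 m.
sinθ₁ = 0/√(0²+0.13²) = 0.0000; sinθ₂ = 0.647/√(0.647²+0.13²) = 0.9804.
B = (4π×10⁻⁷ × 0.831) / (4π × 0.13) × (0.0000 + 0.9804) = 6.27×10⁻⁷ T.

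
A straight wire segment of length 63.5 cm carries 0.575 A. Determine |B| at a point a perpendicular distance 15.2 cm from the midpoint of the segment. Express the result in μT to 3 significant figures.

B ≈ 0.682 μT

For a finite straight segment, B = (μ₀I/4πd)(sinθ₁ + sinθ₂), where θ₁, θ₂ are the angles from the perpendicular to each end.
The perpendicular from the point meets the wire at its midpoint, so each end is L/2 = 0.3175 m away along the wire.
sinθ₁ = 0.3175/√(0.3175²+0.152²) = 0.9020; sinθ₂ = 0.3175/√(0.3175²+0.152²) = 0.9020.
B = (4π×10⁻⁷ × 0.575) / (4π × 0.152) × (0.9020 + 0.9020) = 6.82×10⁻⁷ T.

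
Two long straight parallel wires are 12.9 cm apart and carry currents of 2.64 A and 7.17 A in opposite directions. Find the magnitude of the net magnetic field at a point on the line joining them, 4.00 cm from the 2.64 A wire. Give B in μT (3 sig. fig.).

Each long wire gives B = μ₀I/(2πd). Distances are d₁ = 0.04 m and d₂ = 0.089 m.
B₁ = 1.32×10⁻⁵ T, B₂ = 1.61×10⁻⁵ T.
Between antiparallel currents both contributions point the same way, so they add. B = B₁ + B₂ = 1.32×10⁻⁵ + 1.61×10⁻⁵ = 2.93×10⁻⁵ T.

B ≈ 29.3 μT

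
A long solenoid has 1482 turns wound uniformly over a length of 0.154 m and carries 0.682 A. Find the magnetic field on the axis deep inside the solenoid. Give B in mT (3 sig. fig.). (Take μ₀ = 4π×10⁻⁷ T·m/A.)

B ≈ 8.25 mT

Inside a long solenoid, B = μ₀nI with n = 9623 turns/m.
B = 4π×10⁻⁷ × 9623 × 0.682 = 8.25×10⁻³ T.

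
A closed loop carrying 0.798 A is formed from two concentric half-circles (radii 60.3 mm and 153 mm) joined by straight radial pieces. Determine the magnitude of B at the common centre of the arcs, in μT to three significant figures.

The radial connectors point toward the centre, so dl × r̂ = 0 and they contribute nothing.
Each semicircle gives μ₀I/(4R): inner arc 4.16×10⁻⁶ T, outer arc 1.64×10⁻⁶ T.
The two arcs carry current in opposite angular senses, so their fields oppose: B = |4.16×10⁻⁶ − 1.64×10⁻⁶| = 2.52×10⁻⁶ T.

B ≈ 2.52 μT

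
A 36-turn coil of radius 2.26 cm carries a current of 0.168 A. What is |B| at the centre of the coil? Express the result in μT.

B ≈ 168 μT

For an N-turn flat coil, B = Nμ₀I/(2R) with R = 0.0226 m.
B = 36 × 4.67×10⁻⁶ T = 1.68×10⁻⁴ T.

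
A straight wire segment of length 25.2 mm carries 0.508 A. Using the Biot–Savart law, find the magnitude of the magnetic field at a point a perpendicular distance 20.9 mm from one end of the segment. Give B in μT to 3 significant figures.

For a finite straight segment, B = (μ₀I/4πd)(sinθ₁ + sinθ₂), where θ₁, θ₂ are the angles from the perpendicular to each end.
The perpendicular foot is at one end, so the two end-offsets along the wire are 0 and L = 0.0252 m.
sinθ₁ = 0/√(0²+0.0209²) = 0.0000; sinθ₂ = 0.0252/√(0.0252²+0.0209²) = 0.7697.
B = (4π×10⁻⁷ × 0.508) / (4π × 0.0209) × (0.0000 + 0.7697) = 1.87×10⁻⁶ T.

B ≈ 1.87 μT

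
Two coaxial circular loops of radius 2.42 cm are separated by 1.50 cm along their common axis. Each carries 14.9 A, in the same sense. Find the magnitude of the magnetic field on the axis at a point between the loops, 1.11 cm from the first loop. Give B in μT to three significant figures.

B ≈ 663 μT

Each loop contributes B = μ₀IR²/[2(R²+z²)^(3/2)] on the axis, with z measured from that loop.
Loop 1 (z = 0.0111 m): B₁ = 2.91×10⁻⁴ T. Loop 2 (z = 0.0039 m): B₂ = 3.72×10⁻⁴ T.
The fields add: B = B₁ + B₂ = 6.63×10⁻⁴ T.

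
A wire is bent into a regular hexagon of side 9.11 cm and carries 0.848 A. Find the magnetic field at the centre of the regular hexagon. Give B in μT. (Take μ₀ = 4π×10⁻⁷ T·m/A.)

B ≈ 6.45 μT

Each side is a finite straight segment at perpendicular distance d = a/(2 tan(π/6)) = 0.07889 m from the centre, with end-angles ±π/6.
One side contributes B₁ = (μ₀I/4πd)·2 sin(π/6) = 1.07×10⁻⁶ T.
All 6 sides add in the same direction: B = 6 × 1.07×10⁻⁶ = 6.45×10⁻⁶ T.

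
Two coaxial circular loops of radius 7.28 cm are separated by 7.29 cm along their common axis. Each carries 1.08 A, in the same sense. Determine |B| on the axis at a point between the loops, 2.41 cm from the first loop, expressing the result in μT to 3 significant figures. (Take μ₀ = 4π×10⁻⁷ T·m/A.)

B ≈ 13.3 μT

Each loop contributes B = μ₀IR²/[2(R²+z²)^(3/2)] on the axis, with z measured from that loop.
Loop 1 (z = 0.0241 m): B₁ = 7.97×10⁻⁶ T. Loop 2 (z = 0.0488 m): B₂ = 5.34×10⁻⁶ T.
The fields add: B = B₁ + B₂ = 1.33×10⁻⁵ T.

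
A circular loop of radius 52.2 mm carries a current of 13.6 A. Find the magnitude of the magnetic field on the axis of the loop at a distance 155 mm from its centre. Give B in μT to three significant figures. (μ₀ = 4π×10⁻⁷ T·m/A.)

B ≈ 5.32 μT

On the axis of a circular loop, B = μ₀IR² / [2(R²+z²)^(3/2)].
R² + z² = (0.0522)² + (0.155)² = 0.02675 m², and (R²+z²)^(3/2) = 4.38×10⁻³ m³.
B = (4π×10⁻⁷ × 13.6 × 0.002725) / (2 × 4.38×10⁻³) = 5.32×10⁻⁶ T.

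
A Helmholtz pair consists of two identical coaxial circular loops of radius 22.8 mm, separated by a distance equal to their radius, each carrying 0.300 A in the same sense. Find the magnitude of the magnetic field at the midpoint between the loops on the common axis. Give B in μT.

B ≈ 11.8 μT

Each loop contributes B = μ₀IR²/[2(R²+z²)^(3/2)] on the axis, with z measured from that loop.
Loop 1 (z = 0.0114 m): B₁ = 5.92×10⁻⁶ T. Loop 2 (z = 0.0114 m): B₂ = 5.92×10⁻⁶ T.
The fields add: B = B₁ + B₂ = 1.18×10⁻⁵ T.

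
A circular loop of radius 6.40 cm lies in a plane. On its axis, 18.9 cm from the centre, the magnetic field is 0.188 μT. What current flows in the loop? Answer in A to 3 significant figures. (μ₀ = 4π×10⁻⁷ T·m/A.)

I ≈ 0.580 A

On the axis of a loop, B = μ₀IR²/[2(R²+z²)^(3/2)], so I = 2B(R²+z²)^(3/2)/(μ₀R²).
R² + z² = 0.004096 + 0.03572 = 0.03982 m²; raised to 3/2 gives 7.95×10⁻³ m³.
I = 2 × 1.88×10⁻⁷ × 7.95×10⁻³ / (1.26×10⁻⁶ × 0.004096) = 0.580 A.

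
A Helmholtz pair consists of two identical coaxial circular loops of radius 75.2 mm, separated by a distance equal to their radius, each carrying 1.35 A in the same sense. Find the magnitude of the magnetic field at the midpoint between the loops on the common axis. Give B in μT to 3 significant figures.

Each loop contributes B = μ₀IR²/[2(R²+z²)^(3/2)] on the axis, with z measured from that loop.
Loop 1 (z = 0.0376 m): B₁ = 8.07×10⁻⁶ T. Loop 2 (z = 0.0376 m): B₂ = 8.07×10⁻⁶ T.
The fields add: B = B₁ + B₂ = 1.61×10⁻⁵ T.

B ≈ 16.1 μT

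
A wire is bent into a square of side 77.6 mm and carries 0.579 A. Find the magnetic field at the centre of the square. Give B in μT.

B ≈ 8.44 μT

Each side is a finite straight segment at perpendicular distance d = a/(2 tan(π/4)) = 0.0388 m from the centre, with end-angles ±π/4.
One side contributes B₁ = (μ₀I/4πd)·2 sin(π/4) = 2.11×10⁻⁶ T.
All 4 sides add in the same direction: B = 4 × 2.11×10⁻⁶ = 8.44×10⁻⁶ T.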